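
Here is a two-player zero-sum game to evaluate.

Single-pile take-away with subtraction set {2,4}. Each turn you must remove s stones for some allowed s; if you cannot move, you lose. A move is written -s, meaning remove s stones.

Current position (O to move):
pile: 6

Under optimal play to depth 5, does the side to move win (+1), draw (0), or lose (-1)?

value(6, O) = -1

ply 1, O at 6 | -2=-1→4*; -4=-1→2
ply 2, X at 4 | -2=-1→2; -4=+1→0*
ply 3: 0 is terminal -1 (O); from 6 depth 5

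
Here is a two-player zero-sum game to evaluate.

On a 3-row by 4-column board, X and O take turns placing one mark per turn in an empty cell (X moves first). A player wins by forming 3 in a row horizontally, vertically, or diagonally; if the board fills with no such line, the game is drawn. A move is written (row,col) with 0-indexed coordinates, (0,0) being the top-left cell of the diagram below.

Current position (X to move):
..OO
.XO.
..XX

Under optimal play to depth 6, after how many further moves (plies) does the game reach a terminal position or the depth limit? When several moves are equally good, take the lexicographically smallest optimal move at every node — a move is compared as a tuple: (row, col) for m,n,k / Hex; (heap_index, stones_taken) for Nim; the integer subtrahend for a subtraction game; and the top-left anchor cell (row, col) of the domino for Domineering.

[..OO/.XO./..XX] X move#1: (0,0):+1/X.OO/.XO./..XX*, (0,1):-1/.XOO/.XO./..XX, (1,0):-1/..OO/XXO./..XX, (1,3):-1/..OO/.XOX/..XX, (2,0):-1/..OO/.XO./X.XX, (2,1):+1/..OO/.XO./.XXX
[X.OO/.XO./..XX] end (terminal -1, O#2); searched ..OO/.XO./..XX to 6

PV length from [..OO/.XO./..XX]: 1 ply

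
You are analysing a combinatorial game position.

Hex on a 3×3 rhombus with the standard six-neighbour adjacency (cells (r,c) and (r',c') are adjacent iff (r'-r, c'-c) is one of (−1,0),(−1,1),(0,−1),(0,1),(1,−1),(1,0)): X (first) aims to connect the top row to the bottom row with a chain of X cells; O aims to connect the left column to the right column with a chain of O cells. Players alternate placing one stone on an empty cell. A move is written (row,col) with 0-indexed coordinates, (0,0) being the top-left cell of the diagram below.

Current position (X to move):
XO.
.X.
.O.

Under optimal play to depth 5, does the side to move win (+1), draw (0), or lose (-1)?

ply 1, X at XO./.X./.O. | (0,2)=-1→XOX/.X./.O.; (1,0)=-1→XO./XX./.O.; (1,2)=+1→XO./.XX/.O.*; (2,0)=+1→XO./.X./XO.; (2,2)=+1→XO./.X./.OX
ply 2, O at XO./.XX/.O. | (0,2)=-1→XOO/.XX/.O.*; (1,0)=-1→XO./OXX/.O.; (2,0)=-1→XO./.XX/OO.; (2,2)=-1→XO./.XX/.OO
ply 3, X at XOO/.XX/.O. | (1,0)=+1→XOO/XXX/.O.*; (2,0)=-1→XOO/.XX/XO.; (2,2)=-1→XOO/.XX/.OX
ply 4, O at XOO/XXX/.O. | (2,0)=-1→XOO/XXX/OO.*; (2,2)=-1→XOO/XXX/.OO
ply 5, X at XOO/XXX/OO. | (2,2)=+1→XOO/XXX/OOX*
ply 6: XOO/XXX/OOX is terminal -1 (O); from XO./.X./.O. depth 5

value(XO./.X./.O., X) = +1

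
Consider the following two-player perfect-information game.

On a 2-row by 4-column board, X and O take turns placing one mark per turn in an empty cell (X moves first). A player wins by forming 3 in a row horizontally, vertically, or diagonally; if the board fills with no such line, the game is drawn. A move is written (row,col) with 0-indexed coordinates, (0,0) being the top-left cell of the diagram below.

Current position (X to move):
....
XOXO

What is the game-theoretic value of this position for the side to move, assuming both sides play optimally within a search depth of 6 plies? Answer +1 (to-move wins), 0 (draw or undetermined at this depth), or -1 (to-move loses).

value(..../XOXO, X) = 0

[..../XOXO] X move#1: (0,0):+0/X.../XOXO*, (0,1):+0/.X../XOXO, (0,2):+0/..X./XOXO, (0,3):+0/...X/XOXO
[X.../XOXO] O move#2: (0,1):+0/XO../XOXO*, (0,2):+0/X.O./XOXO, (0,3):+0/X..O/XOXO
[XO../XOXO] X move#3: (0,2):+0/XOX./XOXO*, (0,3):+0/XO.X/XOXO
[XOX./XOXO] O move#4: (0,3):+0/XOXO/XOXO*
[XOXO/XOXO] end (terminal +0, X#5); searched ..../XOXO to 6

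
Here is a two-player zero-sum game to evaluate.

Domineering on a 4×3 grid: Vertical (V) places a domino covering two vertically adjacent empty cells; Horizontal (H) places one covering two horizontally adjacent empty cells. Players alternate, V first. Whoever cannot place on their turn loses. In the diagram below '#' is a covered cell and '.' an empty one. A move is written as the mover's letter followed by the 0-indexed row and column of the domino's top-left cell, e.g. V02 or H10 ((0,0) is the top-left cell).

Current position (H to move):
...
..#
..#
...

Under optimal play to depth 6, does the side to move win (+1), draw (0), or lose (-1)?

[.../..#/..#/...] H move#1: H00:-1/##./..#/..#/...*, H01:-1/.##/..#/..#/..., H10:-1/.../###/..#/..., H20:-1/.../..#/###/..., H30:-1/.../..#/..#/##., H31:-1/.../..#/..#/.##
[##./..#/..#/...] V move#2: V10:+1/##./#.#/#.#/...*, V11:+1/##./.##/.##/..., V20:+1/##./..#/#.#/#.., V21:+1/##./..#/.##/.#.
[##./#.#/#.#/...] H move#3: H30:-1/##./#.#/#.#/##.*, H31:-1/##./#.#/#.#/.##
[##./#.#/#.#/##.] V move#4: V11:+1/##./###/###/##.*
[##./###/###/##.] end (terminal -1, H#5); searched .../..#/..#/... to 6

value(.../..#/..#/..., H) = -1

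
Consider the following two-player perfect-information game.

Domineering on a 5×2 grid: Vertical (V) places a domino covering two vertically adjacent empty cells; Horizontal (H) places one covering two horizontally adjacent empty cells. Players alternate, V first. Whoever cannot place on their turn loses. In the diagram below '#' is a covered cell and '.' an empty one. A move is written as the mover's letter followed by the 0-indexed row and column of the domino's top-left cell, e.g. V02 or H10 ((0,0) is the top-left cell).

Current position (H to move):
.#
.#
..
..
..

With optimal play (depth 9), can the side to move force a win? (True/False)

H winning at [.#/.#/../../..]: True

[.#/.#/../../..] H move#1: H20:-1/.#/.#/##/../.., H30:+1/.#/.#/../##/..*, H40:-1/.#/.#/../../##
[.#/.#/../##/..] V move#2: V00:-1/##/##/../##/..*, V10:-1/.#/##/#./##/..
[##/##/../##/..] H move#3: H20:+1/##/##/##/##/..*, H40:+1/##/##/../##/##
[##/##/##/##/..] end (terminal -1, V#4); searched .#/.#/../../.. to 9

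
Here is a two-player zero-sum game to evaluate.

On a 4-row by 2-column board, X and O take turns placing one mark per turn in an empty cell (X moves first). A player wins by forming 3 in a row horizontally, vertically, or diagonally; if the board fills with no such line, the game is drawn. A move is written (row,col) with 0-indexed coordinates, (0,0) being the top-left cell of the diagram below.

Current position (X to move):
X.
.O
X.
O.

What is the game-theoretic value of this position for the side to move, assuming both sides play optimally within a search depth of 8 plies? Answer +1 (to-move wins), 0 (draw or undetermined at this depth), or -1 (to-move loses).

p1 X@[X./.O/X./O.]: (0,1)[XX/.O/X./O.]+0 (1,0)[X./XO/X./O.]+1* (2,1)[X./.O/XX/O.]+0 (3,1)[X./.O/X./OX]+0
p2 O@[X./XO/X./O.] terminal -1; root [X./.O/X./O.] d8

value(X./.O/X./O., X) = +1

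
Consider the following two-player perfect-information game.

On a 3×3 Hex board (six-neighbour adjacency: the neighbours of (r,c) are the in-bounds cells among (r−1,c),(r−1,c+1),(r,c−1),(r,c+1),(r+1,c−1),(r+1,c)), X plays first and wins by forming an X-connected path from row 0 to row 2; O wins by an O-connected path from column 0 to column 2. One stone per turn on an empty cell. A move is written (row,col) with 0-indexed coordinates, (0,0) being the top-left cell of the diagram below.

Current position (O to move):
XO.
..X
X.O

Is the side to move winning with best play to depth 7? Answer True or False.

O winning at [XO./..X/X.O]: False

[XO./..X/X.O] O move#1: (0,2):-1/XOO/..X/X.O*, (1,0):-1/XO./O.X/X.O, (1,1):-1/XO./.OX/X.O, (2,1):-1/XO./..X/XOO
[XOO/..X/X.O] X move#2: (1,0):+1/XOO/X.X/X.O*, (1,1):-1/XOO/.XX/X.O, (2,1):-1/XOO/..X/XXO
[XOO/X.X/X.O] end (terminal -1, O#3); searched XO./..X/X.O to 7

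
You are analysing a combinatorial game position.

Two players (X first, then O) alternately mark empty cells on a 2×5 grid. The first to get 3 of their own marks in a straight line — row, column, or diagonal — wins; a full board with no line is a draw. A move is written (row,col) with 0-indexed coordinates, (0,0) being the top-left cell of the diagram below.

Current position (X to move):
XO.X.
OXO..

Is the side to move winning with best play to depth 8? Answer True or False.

ply 1, X at XO.X./OXO.. | (0,2)=+0→XOXX./OXO..*; (0,4)=+0→XO.XX/OXO..; (1,3)=+0→XO.X./OXOX.; (1,4)=+0→XO.X./OXO.X
ply 2, O at XOXX./OXO.. | (0,4)=+0→XOXXO/OXO..*; (1,3)=-1→XOXX./OXOO.; (1,4)=-1→XOXX./OXO.O
ply 3, X at XOXXO/OXO.. | (1,3)=+0→XOXXO/OXOX.*; (1,4)=+0→XOXXO/OXO.X
ply 4, O at XOXXO/OXOX. | (1,4)=+0→XOXXO/OXOXO*
ply 5: XOXXO/OXOXO is terminal +0 (X); from XO.X./OXO.. depth 8

X winning at [XO.X./OXO..]: False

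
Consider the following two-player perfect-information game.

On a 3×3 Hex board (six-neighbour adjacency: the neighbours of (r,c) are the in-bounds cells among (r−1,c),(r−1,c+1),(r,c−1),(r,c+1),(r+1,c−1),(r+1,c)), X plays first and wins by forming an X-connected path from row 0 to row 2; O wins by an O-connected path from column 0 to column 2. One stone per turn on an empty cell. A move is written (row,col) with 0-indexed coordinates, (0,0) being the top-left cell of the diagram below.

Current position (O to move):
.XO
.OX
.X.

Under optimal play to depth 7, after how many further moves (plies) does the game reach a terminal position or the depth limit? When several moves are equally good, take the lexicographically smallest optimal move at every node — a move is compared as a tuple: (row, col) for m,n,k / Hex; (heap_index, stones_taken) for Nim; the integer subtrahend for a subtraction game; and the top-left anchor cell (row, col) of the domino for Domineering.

p1 O@[.XO/.OX/.X.]: (0,0)[OXO/.OX/.X.]+1* (1,0)[.XO/OOX/.X.]+1 (2,0)[.XO/.OX/OX.]+1 (2,2)[.XO/.OX/.XO]+1
p2 X@[OXO/.OX/.X.]: (1,0)[OXO/XOX/.X.]-1* (2,0)[OXO/.OX/XX.]-1 (2,2)[OXO/.OX/.XX]-1
p3 O@[OXO/XOX/.X.]: (2,0)[OXO/XOX/OX.]+1* (2,2)[OXO/XOX/.XO]-1
p4 X@[OXO/XOX/OX.] terminal -1; root [.XO/.OX/.X.] d7

PV length from [.XO/.OX/.X.]: 3 plies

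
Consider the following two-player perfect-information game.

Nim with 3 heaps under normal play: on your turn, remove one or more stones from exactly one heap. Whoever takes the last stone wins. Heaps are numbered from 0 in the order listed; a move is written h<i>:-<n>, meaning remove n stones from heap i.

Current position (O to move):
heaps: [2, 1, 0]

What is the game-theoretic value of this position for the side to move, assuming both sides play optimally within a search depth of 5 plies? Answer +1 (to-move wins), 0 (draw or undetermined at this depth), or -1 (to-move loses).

[(2,1,0)] O move#1: h0:-1:+1/(1,1,0)*, h0:-2:-1/(0,1,0), h1:-1:-1/(2,0,0)
[(1,1,0)] X move#2: h0:-1:-1/(0,1,0)*, h1:-1:-1/(1,0,0)
[(0,1,0)] O move#3: h1:-1:+1/(0,0,0)*
[(0,0,0)] end (terminal -1, X#4); searched (2,1,0) to 5

value((2,1,0), O) = +1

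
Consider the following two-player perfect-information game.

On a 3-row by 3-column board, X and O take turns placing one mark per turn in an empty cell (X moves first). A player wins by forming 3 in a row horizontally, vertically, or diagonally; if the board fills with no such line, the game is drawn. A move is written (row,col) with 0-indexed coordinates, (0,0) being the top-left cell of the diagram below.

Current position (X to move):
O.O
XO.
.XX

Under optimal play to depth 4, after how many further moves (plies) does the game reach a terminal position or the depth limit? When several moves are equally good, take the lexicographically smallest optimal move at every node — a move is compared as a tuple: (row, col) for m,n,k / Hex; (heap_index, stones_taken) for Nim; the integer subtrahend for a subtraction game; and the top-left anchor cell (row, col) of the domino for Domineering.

PV length from [O.O/XO./.XX]: 1 ply

[O.O/XO./.XX] X move#1: (0,1):-1/OXO/XO./.XX, (1,2):-1/O.O/XOX/.XX, (2,0):+1/O.O/XO./XXX*
[O.O/XO./XXX] end (terminal -1, O#2); searched O.O/XO./.XX to 4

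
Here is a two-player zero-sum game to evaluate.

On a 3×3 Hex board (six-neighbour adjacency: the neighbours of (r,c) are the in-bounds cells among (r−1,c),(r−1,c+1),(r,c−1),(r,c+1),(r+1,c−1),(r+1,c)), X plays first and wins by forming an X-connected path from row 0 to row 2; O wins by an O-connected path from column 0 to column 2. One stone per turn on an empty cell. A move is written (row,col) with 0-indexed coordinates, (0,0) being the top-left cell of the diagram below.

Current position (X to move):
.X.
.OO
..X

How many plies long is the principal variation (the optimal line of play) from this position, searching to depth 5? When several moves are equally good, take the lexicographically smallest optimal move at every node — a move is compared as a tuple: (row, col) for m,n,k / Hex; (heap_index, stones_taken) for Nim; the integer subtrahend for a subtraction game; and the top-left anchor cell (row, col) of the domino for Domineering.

[.X./.OO/..X] X move#1: (0,0):-1/XX./.OO/..X*, (0,2):-1/.XX/.OO/..X, (1,0):-1/.X./XOO/..X, (2,0):-1/.X./.OO/X.X, (2,1):-1/.X./.OO/.XX
[XX./.OO/..X] O move#2: (0,2):+1/XXO/.OO/..X*, (1,0):+1/XX./OOO/..X, (2,0):+1/XX./.OO/O.X, (2,1):+1/XX./.OO/.OX
[XXO/.OO/..X] X move#3: (1,0):-1/XXO/XOO/..X*, (2,0):-1/XXO/.OO/X.X, (2,1):-1/XXO/.OO/.XX
[XXO/XOO/..X] O move#4: (2,0):+1/XXO/XOO/O.X*, (2,1):-1/XXO/XOO/.OX
[XXO/XOO/O.X] end (terminal -1, X#5); searched .X./.OO/..X to 5

PV length from [.X./.OO/..X]: 4 plies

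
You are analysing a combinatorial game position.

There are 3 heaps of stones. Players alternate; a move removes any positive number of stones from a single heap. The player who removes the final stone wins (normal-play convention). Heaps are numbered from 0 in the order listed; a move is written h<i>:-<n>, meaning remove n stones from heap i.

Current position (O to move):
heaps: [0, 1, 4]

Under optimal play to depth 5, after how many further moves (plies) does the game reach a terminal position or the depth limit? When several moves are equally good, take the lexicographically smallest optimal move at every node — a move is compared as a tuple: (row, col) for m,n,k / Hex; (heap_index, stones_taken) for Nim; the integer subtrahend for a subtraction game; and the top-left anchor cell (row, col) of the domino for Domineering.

PV length from [(0,1,4)]: 3 plies

p1 O@[(0,1,4)]: h1:-1[(0,0,4)]-1 h2:-1[(0,1,3)]-1 h2:-2[(0,1,2)]-1 h2:-3[(0,1,1)]+1* h2:-4[(0,1,0)]-1
p2 X@[(0,1,1)]: h1:-1[(0,0,1)]-1* h2:-1[(0,1,0)]-1
p3 O@[(0,0,1)]: h2:-1[(0,0,0)]+1*
p4 X@[(0,0,0)] terminal -1; root [(0,1,4)] d5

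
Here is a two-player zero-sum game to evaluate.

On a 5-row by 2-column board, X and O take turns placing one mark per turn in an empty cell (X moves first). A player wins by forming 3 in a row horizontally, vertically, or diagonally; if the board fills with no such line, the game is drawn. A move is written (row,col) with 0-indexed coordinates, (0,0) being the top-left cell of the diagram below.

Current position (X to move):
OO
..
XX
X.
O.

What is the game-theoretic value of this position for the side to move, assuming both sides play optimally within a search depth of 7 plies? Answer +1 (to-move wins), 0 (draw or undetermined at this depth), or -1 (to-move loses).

value(OO/../XX/X./O., X) = +1

ply 1, X at OO/../XX/X./O. | (1,0)=+1→OO/X./XX/X./O.*; (1,1)=+1→OO/.X/XX/X./O.; (3,1)=+1→OO/../XX/XX/O.; (4,1)=+1→OO/../XX/X./OX
ply 2: OO/X./XX/X./O. is terminal -1 (O); from OO/../XX/X./O. depth 7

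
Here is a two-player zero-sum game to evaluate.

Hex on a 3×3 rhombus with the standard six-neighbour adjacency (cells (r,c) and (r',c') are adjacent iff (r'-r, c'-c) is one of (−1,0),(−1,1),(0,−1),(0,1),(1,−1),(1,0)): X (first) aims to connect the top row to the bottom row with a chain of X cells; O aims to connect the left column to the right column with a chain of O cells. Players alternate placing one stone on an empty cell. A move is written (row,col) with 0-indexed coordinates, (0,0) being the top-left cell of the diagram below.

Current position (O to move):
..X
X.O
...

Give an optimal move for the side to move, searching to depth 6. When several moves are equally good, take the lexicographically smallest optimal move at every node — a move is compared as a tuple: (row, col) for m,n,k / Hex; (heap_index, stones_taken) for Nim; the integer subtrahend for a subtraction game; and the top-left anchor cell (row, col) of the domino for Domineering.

p1 O@[..X/X.O/...]: (0,0)[O.X/X.O/...]-1 (0,1)[.OX/X.O/...]-1 (1,1)[..X/XOO/...]-1 (2,0)[..X/X.O/O..]+1* (2,1)[..X/X.O/.O.]-1 (2,2)[..X/X.O/..O]-1
p2 X@[..X/X.O/O..]: (0,0)[X.X/X.O/O..]-1* (0,1)[.XX/X.O/O..]-1 (1,1)[..X/XXO/O..]-1 (2,1)[..X/X.O/OX.]-1 (2,2)[..X/X.O/O.X]-1
p3 O@[X.X/X.O/O..]: (0,1)[XOX/X.O/O..]+1* (1,1)[X.X/XOO/O..]+1 (2,1)[X.X/X.O/OO.]+1 (2,2)[X.X/X.O/O.O]+1
p4 X@[XOX/X.O/O..]: (1,1)[XOX/XXO/O..]-1* (2,1)[XOX/X.O/OX.]-1 (2,2)[XOX/X.O/O.X]-1
p5 O@[XOX/XXO/O..]: (2,1)[XOX/XXO/OO.]+1* (2,2)[XOX/XXO/O.O]-1
p6 X@[XOX/XXO/OO.] terminal -1; root [..X/X.O/...] d6

O's best at [..X/X.O/...]: (2,0)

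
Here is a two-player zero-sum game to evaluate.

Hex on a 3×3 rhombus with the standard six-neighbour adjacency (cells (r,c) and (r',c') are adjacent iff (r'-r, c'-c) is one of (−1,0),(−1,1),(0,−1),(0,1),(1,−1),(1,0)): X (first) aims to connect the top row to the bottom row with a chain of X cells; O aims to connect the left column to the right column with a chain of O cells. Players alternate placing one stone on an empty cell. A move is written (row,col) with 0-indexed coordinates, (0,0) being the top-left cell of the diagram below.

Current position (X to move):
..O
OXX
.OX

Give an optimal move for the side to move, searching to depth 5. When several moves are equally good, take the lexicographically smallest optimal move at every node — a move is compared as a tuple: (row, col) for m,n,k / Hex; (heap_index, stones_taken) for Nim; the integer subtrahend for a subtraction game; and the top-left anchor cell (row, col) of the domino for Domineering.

X's best at [..O/OXX/.OX]: (0,1)

ply 1, X at ..O/OXX/.OX | (0,0)=-1→X.O/OXX/.OX; (0,1)=+1→.XO/OXX/.OX*; (2,0)=-1→..O/OXX/XOX
ply 2: .XO/OXX/.OX is terminal -1 (O); from ..O/OXX/.OX depth 5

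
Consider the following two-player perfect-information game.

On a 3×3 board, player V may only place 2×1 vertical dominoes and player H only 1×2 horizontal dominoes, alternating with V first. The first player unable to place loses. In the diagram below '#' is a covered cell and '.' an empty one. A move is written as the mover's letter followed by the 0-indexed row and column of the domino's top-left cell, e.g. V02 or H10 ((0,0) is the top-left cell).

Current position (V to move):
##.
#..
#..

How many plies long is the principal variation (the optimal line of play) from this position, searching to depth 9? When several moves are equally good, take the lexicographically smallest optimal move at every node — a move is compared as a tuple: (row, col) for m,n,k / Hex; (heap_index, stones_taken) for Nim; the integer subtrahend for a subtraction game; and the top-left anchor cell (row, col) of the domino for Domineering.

[##./#../#..] V move#1: V02:-1/###/#.#/#.., V11:+1/##./##./##.*, V12:+1/##./#.#/#.#
[##./##./##.] end (terminal -1, H#2); searched ##./#../#.. to 9

PV length from [##./#../#..]: 1 ply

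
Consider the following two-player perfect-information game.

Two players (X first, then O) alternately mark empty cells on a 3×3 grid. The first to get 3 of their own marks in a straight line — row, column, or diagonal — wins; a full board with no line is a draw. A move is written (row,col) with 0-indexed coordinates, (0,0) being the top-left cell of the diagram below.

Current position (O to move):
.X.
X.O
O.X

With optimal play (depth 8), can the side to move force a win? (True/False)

O winning at [.X./X.O/O.X]: False

ply 1, O at .X./X.O/O.X | (0,0)=+0→OX./X.O/O.X*; (0,2)=-1→.XO/X.O/O.X; (1,1)=+0→.X./XOO/O.X; (2,1)=-1→.X./X.O/OOX
ply 2, X at OX./X.O/O.X | (0,2)=+0→OXX/X.O/O.X*; (1,1)=+0→OX./XXO/O.X; (2,1)=+0→OX./X.O/OXX
ply 3, O at OXX/X.O/O.X | (1,1)=+0→OXX/XOO/O.X*; (2,1)=+0→OXX/X.O/OOX
ply 4, X at OXX/XOO/O.X | (2,1)=+0→OXX/XOO/OXX*
ply 5: OXX/XOO/OXX is terminal +0 (O); from .X./X.O/O.X depth 8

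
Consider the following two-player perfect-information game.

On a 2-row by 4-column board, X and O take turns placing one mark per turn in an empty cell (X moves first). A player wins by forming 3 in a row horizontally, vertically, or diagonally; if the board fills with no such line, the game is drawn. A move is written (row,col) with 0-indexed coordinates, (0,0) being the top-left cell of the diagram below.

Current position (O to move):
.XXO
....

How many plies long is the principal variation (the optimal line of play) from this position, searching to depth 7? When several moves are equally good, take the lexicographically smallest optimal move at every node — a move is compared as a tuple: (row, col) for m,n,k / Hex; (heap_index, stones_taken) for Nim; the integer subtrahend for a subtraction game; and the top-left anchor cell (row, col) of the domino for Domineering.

PV length from [.XXO/....]: 5 plies

ply 1, O at .XXO/.... | (0,0)=+0→OXXO/....*; (1,0)=-1→.XXO/O...; (1,1)=-1→.XXO/.O..; (1,2)=-1→.XXO/..O.; (1,3)=-1→.XXO/...O
ply 2, X at OXXO/.... | (1,0)=+0→OXXO/X...*; (1,1)=+0→OXXO/.X..; (1,2)=+0→OXXO/..X.; (1,3)=+0→OXXO/...X
ply 3, O at OXXO/X... | (1,1)=+0→OXXO/XO..*; (1,2)=+0→OXXO/X.O.; (1,3)=+0→OXXO/X..O
ply 4, X at OXXO/XO.. | (1,2)=+0→OXXO/XOX.*; (1,3)=+0→OXXO/XO.X
ply 5, O at OXXO/XOX. | (1,3)=+0→OXXO/XOXO*
ply 6: OXXO/XOXO is terminal +0 (X); from .XXO/.... depth 7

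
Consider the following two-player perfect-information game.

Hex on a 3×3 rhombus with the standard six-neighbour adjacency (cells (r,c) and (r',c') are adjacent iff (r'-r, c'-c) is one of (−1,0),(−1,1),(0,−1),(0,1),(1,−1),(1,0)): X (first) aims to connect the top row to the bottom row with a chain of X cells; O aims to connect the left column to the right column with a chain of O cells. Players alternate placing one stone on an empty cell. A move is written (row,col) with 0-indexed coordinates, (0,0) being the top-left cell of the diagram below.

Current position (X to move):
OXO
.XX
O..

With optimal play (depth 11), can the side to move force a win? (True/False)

ply 1, X at OXO/.XX/O.. | (1,0)=+1→OXO/XXX/O..*; (2,1)=+1→OXO/.XX/OX.; (2,2)=+1→OXO/.XX/O.X
ply 2, O at OXO/XXX/O.. | (2,1)=-1→OXO/XXX/OO.*; (2,2)=-1→OXO/XXX/O.O
ply 3, X at OXO/XXX/OO. | (2,2)=+1→OXO/XXX/OOX*
ply 4: OXO/XXX/OOX is terminal -1 (O); from OXO/.XX/O.. depth 11

X winning at [OXO/.XX/O..]: True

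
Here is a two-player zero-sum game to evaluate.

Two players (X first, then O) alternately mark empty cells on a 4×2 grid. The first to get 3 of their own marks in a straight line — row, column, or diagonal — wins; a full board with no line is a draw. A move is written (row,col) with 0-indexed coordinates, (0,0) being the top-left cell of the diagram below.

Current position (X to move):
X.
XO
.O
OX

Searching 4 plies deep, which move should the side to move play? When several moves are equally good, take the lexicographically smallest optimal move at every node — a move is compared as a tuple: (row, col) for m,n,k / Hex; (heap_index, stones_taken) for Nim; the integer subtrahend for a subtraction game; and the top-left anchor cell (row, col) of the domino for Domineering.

X's best at [X./XO/.O/OX]: (2,0)

p1 X@[X./XO/.O/OX]: (0,1)[XX/XO/.O/OX]+0 (2,0)[X./XO/XO/OX]+1*
p2 O@[X./XO/XO/OX] terminal -1; root [X./XO/.O/OX] d4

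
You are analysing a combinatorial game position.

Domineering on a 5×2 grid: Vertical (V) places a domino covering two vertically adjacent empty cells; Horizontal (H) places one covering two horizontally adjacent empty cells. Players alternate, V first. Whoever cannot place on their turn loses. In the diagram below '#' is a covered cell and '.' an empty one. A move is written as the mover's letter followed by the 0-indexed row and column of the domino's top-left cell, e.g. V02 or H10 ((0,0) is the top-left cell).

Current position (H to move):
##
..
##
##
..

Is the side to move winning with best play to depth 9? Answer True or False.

ply 1, H at ##/../##/##/.. | H10=+1→##/##/##/##/..*; H40=+1→##/../##/##/##
ply 2: ##/##/##/##/.. is terminal -1 (V); from ##/../##/##/.. depth 9

H winning at [##/../##/##/..]: True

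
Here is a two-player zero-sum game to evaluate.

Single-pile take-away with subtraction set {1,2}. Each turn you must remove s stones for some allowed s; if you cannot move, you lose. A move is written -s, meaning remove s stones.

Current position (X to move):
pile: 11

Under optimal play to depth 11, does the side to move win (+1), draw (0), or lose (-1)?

[11] X move#1: -1:-1/10, -2:+1/9*
[9] O move#2: -1:-1/8*, -2:-1/7
[8] X move#3: -1:-1/7, -2:+1/6*
[6] O move#4: -1:-1/5*, -2:-1/4
[5] X move#5: -1:-1/4, -2:+1/3*
[3] O move#6: -1:-1/2*, -2:-1/1
[2] X move#7: -1:-1/1, -2:+1/0*
[0] end (terminal -1, O#8); searched 11 to 11

value(11, X) = +1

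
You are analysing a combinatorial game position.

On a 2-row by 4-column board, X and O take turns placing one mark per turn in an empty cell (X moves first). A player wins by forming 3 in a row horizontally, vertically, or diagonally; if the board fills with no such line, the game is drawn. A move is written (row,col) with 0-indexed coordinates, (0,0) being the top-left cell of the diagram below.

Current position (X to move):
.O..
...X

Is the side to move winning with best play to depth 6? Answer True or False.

X winning at [.O../...X]: False

[.O../...X] X move#1: (0,0):+0/XO../...X*, (0,2):+0/.OX./...X, (0,3):+0/.O.X/...X, (1,0):-1/.O../X..X, (1,1):+0/.O../.X.X, (1,2):+0/.O../..XX
[XO../...X] O move#2: (0,2):+0/XOO./...X*, (0,3):+0/XO.O/...X, (1,0):+0/XO../O..X, (1,1):+0/XO../.O.X, (1,2):+0/XO../..OX
[XOO./...X] X move#3: (0,3):+0/XOOX/...X*, (1,0):-1/XOO./X..X, (1,1):-1/XOO./.X.X, (1,2):-1/XOO./..XX
[XOOX/...X] O move#4: (1,0):+0/XOOX/O..X*, (1,1):+0/XOOX/.O.X, (1,2):+0/XOOX/..OX
[XOOX/O..X] X move#5: (1,1):+0/XOOX/OX.X*, (1,2):+0/XOOX/O.XX
[XOOX/OX.X] O move#6: (1,2):+0/XOOX/OXOX*
[XOOX/OXOX] end (terminal +0, X#7); searched .O../...X to 6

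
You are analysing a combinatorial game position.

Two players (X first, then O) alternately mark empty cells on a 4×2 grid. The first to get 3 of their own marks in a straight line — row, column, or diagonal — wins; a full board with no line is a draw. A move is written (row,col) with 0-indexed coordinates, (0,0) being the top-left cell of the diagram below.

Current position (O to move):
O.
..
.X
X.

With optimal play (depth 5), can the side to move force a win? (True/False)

[O./../.X/X.] O move#1: (0,1):+0/OO/../.X/X.*, (1,0):+0/O./O./.X/X., (1,1):+0/O./.O/.X/X., (2,0):+0/O./../OX/X., (3,1):+0/O./../.X/XO
[OO/../.X/X.] X move#2: (1,0):+0/OO/X./.X/X.*, (1,1):+0/OO/.X/.X/X., (2,0):+0/OO/../XX/X., (3,1):+0/OO/../.X/XX
[OO/X./.X/X.] O move#3: (1,1):-1/OO/XO/.X/X., (2,0):+0/OO/X./OX/X.*, (3,1):-1/OO/X./.X/XO
[OO/X./OX/X.] X move#4: (1,1):+0/OO/XX/OX/X.*, (3,1):+0/OO/X./OX/XX
[OO/XX/OX/X.] O move#5: (3,1):+0/OO/XX/OX/XO*
[OO/XX/OX/XO] end (terminal +0, X#6); searched O./../.X/X. to 5

O winning at [O./../.X/X.]: False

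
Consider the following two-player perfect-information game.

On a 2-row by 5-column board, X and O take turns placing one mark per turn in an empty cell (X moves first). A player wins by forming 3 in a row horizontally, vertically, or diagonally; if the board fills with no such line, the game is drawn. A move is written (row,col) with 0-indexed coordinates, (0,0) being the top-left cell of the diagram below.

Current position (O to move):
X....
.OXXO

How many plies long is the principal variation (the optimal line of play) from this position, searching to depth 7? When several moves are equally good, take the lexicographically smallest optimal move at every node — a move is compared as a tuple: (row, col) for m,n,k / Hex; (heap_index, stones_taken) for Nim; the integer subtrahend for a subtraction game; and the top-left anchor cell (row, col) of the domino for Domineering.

PV length from [X..../.OXXO]: 5 plies

[X..../.OXXO] O move#1: (0,1):+0/XO.../.OXXO*, (0,2):+0/X.O../.OXXO, (0,3):+0/X..O./.OXXO, (0,4):+0/X...O/.OXXO, (1,0):+0/X..../OOXXO
[XO.../.OXXO] X move#2: (0,2):+0/XOX../.OXXO*, (0,3):+0/XO.X./.OXXO, (0,4):+0/XO..X/.OXXO, (1,0):+0/XO.../XOXXO
[XOX../.OXXO] O move#3: (0,3):+0/XOXO./.OXXO*, (0,4):+0/XOX.O/.OXXO, (1,0):+0/XOX../OOXXO
[XOXO./.OXXO] X move#4: (0,4):+0/XOXOX/.OXXO*, (1,0):+0/XOXO./XOXXO
[XOXOX/.OXXO] O move#5: (1,0):+0/XOXOX/OOXXO*
[XOXOX/OOXXO] end (terminal +0, X#6); searched X..../.OXXO to 7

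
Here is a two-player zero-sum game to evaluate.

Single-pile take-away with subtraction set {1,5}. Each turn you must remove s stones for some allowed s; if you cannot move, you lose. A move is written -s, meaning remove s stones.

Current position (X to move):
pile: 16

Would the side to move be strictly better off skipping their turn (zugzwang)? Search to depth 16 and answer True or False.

[16] X move#1: -1:-1/15*, -5:-1/11
[15] O move#2: -1:+1/14*, -5:+1/10
[14] X move#3: -1:-1/13*, -5:-1/9
[13] O move#4: -1:+1/12*, -5:+1/8
[12] X move#5: -1:-1/11*, -5:-1/7
[11] O move#6: -1:+1/10*, -5:+1/6
[10] X move#7: -1:-1/9*, -5:-1/5
[9] O move#8: -1:+1/8*, -5:+1/4
[8] X move#9: -1:-1/7*, -5:-1/3
[7] O move#10: -1:+1/6*, -5:+1/2
[6] X move#11: -1:-1/5*, -5:-1/1
[5] O move#12: -1:+1/4*, -5:+1/0
[4] X move#13: -1:-1/3*
[3] O move#14: -1:+1/2*
[2] X move#15: -1:-1/1*
[1] O move#16: -1:+1/0*
[0] end (terminal -1, X#17); searched 16 to 16
suppose X passes — search the same position with O to move:
pass> [16] O move#1: -1:-1/15*, -5:-1/11
pass> [15] X move#2: -1:+1/14*, -5:+1/10
pass> [14] O move#3: -1:-1/13*, -5:-1/9
pass> [13] X move#4: -1:+1/12*, -5:+1/8
pass> [12] O move#5: -1:-1/11*, -5:-1/7
pass> [11] X move#6: -1:+1/10*, -5:+1/6
pass> [10] O move#7: -1:-1/9*, -5:-1/5
pass> [9] X move#8: -1:+1/8*, -5:+1/4
pass> [8] O move#9: -1:-1/7*, -5:-1/3
pass> [7] X move#10: -1:+1/6*, -5:+1/2
pass> [6] O move#11: -1:-1/5*, -5:-1/1
pass> [5] X move#12: -1:+1/4*, -5:+1/0
pass> [4] O move#13: -1:-1/3*
pass> [3] X move#14: -1:+1/2*
pass> [2] O move#15: -1:-1/1*
pass> [1] X move#16: -1:+1/0*
pass> [0] end (terminal -1, O#17); searched 16 to 16
for X: play -1, pass +1

zugzwang(16, X) = True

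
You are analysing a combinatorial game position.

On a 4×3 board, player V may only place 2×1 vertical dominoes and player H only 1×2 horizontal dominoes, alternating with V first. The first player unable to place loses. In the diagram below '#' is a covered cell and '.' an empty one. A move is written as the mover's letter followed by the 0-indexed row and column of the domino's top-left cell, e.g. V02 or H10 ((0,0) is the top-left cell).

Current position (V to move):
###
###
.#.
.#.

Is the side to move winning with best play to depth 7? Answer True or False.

p1 V@[###/###/.#./.#.]: V20[###/###/##./##.]+1* V22[###/###/.##/.##]+1
p2 H@[###/###/##./##.] terminal -1; root [###/###/.#./.#.] d7

V winning at [###/###/.#./.#.]: True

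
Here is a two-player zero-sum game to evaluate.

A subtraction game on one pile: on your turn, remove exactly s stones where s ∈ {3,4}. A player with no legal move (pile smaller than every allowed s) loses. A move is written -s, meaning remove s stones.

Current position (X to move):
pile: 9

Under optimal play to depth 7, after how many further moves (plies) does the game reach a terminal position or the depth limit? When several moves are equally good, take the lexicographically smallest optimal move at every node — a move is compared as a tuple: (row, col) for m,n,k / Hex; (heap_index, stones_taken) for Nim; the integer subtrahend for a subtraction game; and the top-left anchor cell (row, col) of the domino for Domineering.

PV length from [9]: 2 plies

ply 1, X at 9 | -3=-1→6*; -4=-1→5
ply 2, O at 6 | -3=-1→3; -4=+1→2*
ply 3: 2 is terminal -1 (X); from 9 depth 7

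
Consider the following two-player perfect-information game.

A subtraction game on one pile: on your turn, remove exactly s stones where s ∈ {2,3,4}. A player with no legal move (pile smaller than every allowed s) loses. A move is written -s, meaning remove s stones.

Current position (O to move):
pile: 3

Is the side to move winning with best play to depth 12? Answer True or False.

ply 1, O at 3 | -2=+1→1*; -3=+1→0
ply 2: 1 is terminal -1 (X); from 3 depth 12

O winning at [3]: True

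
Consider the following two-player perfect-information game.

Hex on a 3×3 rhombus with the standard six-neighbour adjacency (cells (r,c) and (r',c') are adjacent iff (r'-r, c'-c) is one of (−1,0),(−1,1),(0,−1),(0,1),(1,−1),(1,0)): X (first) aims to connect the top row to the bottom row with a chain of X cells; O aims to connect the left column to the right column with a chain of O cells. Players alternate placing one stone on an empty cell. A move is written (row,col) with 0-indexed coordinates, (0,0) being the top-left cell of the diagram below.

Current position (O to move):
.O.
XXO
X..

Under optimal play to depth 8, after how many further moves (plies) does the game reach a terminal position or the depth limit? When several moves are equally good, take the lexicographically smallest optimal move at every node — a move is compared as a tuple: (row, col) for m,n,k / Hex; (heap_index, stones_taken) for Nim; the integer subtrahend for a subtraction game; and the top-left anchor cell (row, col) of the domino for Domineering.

[.O./XXO/X..] O move#1: (0,0):-1/OO./XXO/X..*, (0,2):-1/.OO/XXO/X.., (2,1):-1/.O./XXO/XO., (2,2):-1/.O./XXO/X.O
[OO./XXO/X..] X move#2: (0,2):+1/OOX/XXO/X..*, (2,1):-1/OO./XXO/XX., (2,2):-1/OO./XXO/X.X
[OOX/XXO/X..] end (terminal -1, O#3); searched .O./XXO/X.. to 8

PV length from [.O./XXO/X..]: 2 plies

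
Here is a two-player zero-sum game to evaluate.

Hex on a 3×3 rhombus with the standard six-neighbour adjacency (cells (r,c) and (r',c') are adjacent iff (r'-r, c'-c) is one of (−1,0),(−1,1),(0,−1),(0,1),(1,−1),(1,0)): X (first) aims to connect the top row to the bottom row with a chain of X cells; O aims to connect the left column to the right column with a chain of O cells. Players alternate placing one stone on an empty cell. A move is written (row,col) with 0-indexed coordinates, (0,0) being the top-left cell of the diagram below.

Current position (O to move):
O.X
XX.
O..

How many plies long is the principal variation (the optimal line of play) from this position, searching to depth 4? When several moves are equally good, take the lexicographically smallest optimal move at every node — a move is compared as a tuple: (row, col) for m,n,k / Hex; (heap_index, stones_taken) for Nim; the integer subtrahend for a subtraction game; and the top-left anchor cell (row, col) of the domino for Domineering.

PV length from [O.X/XX./O..]: 3 plies

ply 1, O at O.X/XX./O.. | (0,1)=-1→OOX/XX./O..; (1,2)=-1→O.X/XXO/O..; (2,1)=+1→O.X/XX./OO.*; (2,2)=-1→O.X/XX./O.O
ply 2, X at O.X/XX./OO. | (0,1)=-1→OXX/XX./OO.*; (1,2)=-1→O.X/XXX/OO.; (2,2)=-1→O.X/XX./OOX
ply 3, O at OXX/XX./OO. | (1,2)=+1→OXX/XXO/OO.*; (2,2)=+1→OXX/XX./OOO
ply 4: OXX/XXO/OO. is terminal -1 (X); from O.X/XX./O.. depth 4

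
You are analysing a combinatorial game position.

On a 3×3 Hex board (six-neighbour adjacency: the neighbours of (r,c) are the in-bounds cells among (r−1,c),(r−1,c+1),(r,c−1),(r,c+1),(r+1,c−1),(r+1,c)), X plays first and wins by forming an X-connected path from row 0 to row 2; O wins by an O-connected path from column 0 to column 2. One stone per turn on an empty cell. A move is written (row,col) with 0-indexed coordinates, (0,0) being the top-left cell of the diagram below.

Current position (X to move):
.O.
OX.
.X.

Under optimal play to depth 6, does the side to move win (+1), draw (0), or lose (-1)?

[.O./OX./.X.] X move#1: (0,0):-1/XO./OX./.X., (0,2):+1/.OX/OX./.X.*, (1,2):-1/.O./OXX/.X., (2,0):-1/.O./OX./XX., (2,2):-1/.O./OX./.XX
[.OX/OX./.X.] end (terminal -1, O#2); searched .O./OX./.X. to 6

value(.O./OX./.X., X) = +1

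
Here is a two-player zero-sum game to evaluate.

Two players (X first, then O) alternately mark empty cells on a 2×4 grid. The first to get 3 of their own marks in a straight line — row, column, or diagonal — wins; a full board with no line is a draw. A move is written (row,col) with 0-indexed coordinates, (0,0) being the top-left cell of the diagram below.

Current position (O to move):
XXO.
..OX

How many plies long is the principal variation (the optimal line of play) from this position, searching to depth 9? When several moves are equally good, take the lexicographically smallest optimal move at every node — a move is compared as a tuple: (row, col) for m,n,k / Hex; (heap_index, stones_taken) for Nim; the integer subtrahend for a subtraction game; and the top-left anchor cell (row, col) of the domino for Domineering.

p1 O@[XXO./..OX]: (0,3)[XXOO/..OX]+0* (1,0)[XXO./O.OX]+0 (1,1)[XXO./.OOX]+0
p2 X@[XXOO/..OX]: (1,0)[XXOO/X.OX]+0* (1,1)[XXOO/.XOX]+0
p3 O@[XXOO/X.OX]: (1,1)[XXOO/XOOX]+0*
p4 X@[XXOO/XOOX] terminal +0; root [XXO./..OX] d9

PV length from [XXO./..OX]: 3 plies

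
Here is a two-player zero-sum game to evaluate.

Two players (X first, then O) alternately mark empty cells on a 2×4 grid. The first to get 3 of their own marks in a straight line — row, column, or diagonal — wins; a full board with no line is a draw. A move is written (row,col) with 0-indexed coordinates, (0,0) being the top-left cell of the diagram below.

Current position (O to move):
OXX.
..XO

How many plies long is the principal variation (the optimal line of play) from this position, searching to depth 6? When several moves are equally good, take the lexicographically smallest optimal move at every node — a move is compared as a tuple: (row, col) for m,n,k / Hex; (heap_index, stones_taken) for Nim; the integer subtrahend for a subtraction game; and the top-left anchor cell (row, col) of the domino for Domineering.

p1 O@[OXX./..XO]: (0,3)[OXXO/..XO]+0* (1,0)[OXX./O.XO]-1 (1,1)[OXX./.OXO]-1
p2 X@[OXXO/..XO]: (1,0)[OXXO/X.XO]+0* (1,1)[OXXO/.XXO]+0
p3 O@[OXXO/X.XO]: (1,1)[OXXO/XOXO]+0*
p4 X@[OXXO/XOXO] terminal +0; root [OXX./..XO] d6

PV length from [OXX./..XO]: 3 plies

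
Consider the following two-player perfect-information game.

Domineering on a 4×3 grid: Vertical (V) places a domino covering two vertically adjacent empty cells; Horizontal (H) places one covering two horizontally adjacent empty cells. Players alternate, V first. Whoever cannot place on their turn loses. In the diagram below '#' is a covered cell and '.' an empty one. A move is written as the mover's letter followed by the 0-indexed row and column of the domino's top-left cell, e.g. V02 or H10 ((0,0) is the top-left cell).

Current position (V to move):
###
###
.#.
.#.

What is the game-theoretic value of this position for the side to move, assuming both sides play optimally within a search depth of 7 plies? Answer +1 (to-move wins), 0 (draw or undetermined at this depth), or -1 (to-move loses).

value(###/###/.#./.#., V) = +1

p1 V@[###/###/.#./.#.]: V20[###/###/##./##.]+1* V22[###/###/.##/.##]+1
p2 H@[###/###/##./##.] terminal -1; root [###/###/.#./.#.] d7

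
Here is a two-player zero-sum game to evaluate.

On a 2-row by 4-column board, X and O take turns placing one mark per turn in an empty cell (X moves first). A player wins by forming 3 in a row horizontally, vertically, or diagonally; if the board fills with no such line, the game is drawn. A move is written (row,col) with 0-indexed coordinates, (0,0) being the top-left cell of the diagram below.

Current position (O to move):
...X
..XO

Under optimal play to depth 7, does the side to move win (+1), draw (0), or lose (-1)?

value(...X/..XO, O) = 0

[...X/..XO] O move#1: (0,0):+0/O..X/..XO*, (0,1):+0/.O.X/..XO, (0,2):+0/..OX/..XO, (1,0):+0/...X/O.XO, (1,1):+0/...X/.OXO
[O..X/..XO] X move#2: (0,1):+0/OX.X/..XO*, (0,2):+0/O.XX/..XO, (1,0):+0/O..X/X.XO, (1,1):+0/O..X/.XXO
[OX.X/..XO] O move#3: (0,2):+0/OXOX/..XO*, (1,0):-1/OX.X/O.XO, (1,1):-1/OX.X/.OXO
[OXOX/..XO] X move#4: (1,0):+0/OXOX/X.XO*, (1,1):+0/OXOX/.XXO
[OXOX/X.XO] O move#5: (1,1):+0/OXOX/XOXO*
[OXOX/XOXO] end (terminal +0, X#6); searched ...X/..XO to 7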